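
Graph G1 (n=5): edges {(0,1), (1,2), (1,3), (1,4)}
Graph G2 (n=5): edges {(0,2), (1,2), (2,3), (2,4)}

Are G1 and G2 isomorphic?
Yes, isomorphic

The graphs are isomorphic.
One valid mapping φ: V(G1) → V(G2): 0→0, 1→2, 2→4, 3→1, 4→3

Verify φ preserves adjacency — for each edge of G1, its image is an edge of G2:
  (0,1) → (φ(0),φ(1)) = (0,2) ∈ E(G2) ✓
  (1,2) → (φ(1),φ(2)) = (2,4) ∈ E(G2) ✓
  (1,3) → (φ(1),φ(3)) = (1,2) ∈ E(G2) ✓
  (1,4) → (φ(1),φ(4)) = (2,3) ∈ E(G2) ✓
All 4 edges of G1 map to edges of G2, and |E(G1)| = |E(G2)| = 4, so φ is a bijection on edges as well as vertices. Hence G1 ≅ G2.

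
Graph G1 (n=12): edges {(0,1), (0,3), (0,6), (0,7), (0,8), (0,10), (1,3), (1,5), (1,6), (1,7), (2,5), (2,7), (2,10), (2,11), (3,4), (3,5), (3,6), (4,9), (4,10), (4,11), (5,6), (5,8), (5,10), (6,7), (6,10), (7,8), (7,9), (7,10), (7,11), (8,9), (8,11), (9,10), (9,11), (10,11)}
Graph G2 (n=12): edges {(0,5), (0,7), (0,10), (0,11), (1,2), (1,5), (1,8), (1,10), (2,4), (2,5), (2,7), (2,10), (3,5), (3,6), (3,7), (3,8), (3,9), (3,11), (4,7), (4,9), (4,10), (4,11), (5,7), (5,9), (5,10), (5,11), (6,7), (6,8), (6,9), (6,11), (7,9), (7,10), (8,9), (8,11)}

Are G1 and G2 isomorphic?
Yes, isomorphic

The graphs are isomorphic.
One valid mapping φ: V(G1) → V(G2): 0→9, 1→6, 2→0, 3→8, 4→1, 5→11, 6→3, 7→7, 8→4, 9→2, 10→5, 11→10

Verify φ preserves adjacency — for each edge of G1, its image is an edge of G2:
  (0,1) → (φ(0),φ(1)) = (6,9) ∈ E(G2) ✓
  (0,3) → (φ(0),φ(3)) = (8,9) ∈ E(G2) ✓
  (0,6) → (φ(0),φ(6)) = (3,9) ∈ E(G2) ✓
  (0,7) → (φ(0),φ(7)) = (7,9) ∈ E(G2) ✓
  (0,8) → (φ(0),φ(8)) = (4,9) ∈ E(G2) ✓
  (0,10) → (φ(0),φ(10)) = (5,9) ∈ E(G2) ✓
  (1,3) → (φ(1),φ(3)) = (6,8) ∈ E(G2) ✓
  (1,5) → (φ(1),φ(5)) = (6,11) ∈ E(G2) ✓
  (1,6) → (φ(1),φ(6)) = (3,6) ∈ E(G2) ✓
  (1,7) → (φ(1),φ(7)) = (6,7) ∈ E(G2) ✓
  (2,5) → (φ(2),φ(5)) = (0,11) ∈ E(G2) ✓
  (2,7) → (φ(2),φ(7)) = (0,7) ∈ E(G2) ✓
  (2,10) → (φ(2),φ(10)) = (0,5) ∈ E(G2) ✓
  (2,11) → (φ(2),φ(11)) = (0,10) ∈ E(G2) ✓
  (3,4) → (φ(3),φ(4)) = (1,8) ∈ E(G2) ✓
  (3,5) → (φ(3),φ(5)) = (8,11) ∈ E(G2) ✓
  (3,6) → (φ(3),φ(6)) = (3,8) ∈ E(G2) ✓
  (4,9) → (φ(4),φ(9)) = (1,2) ∈ E(G2) ✓
  (4,10) → (φ(4),φ(10)) = (1,5) ∈ E(G2) ✓
  (4,11) → (φ(4),φ(11)) = (1,10) ∈ E(G2) ✓
  (5,6) → (φ(5),φ(6)) = (3,11) ∈ E(G2) ✓
  (5,8) → (φ(5),φ(8)) = (4,11) ∈ E(G2) ✓
  (5,10) → (φ(5),φ(10)) = (5,11) ∈ E(G2) ✓
  (6,7) → (φ(6),φ(7)) = (3,7) ∈ E(G2) ✓
  (6,10) → (φ(6),φ(10)) = (3,5) ∈ E(G2) ✓
  (7,8) → (φ(7),φ(8)) = (4,7) ∈ E(G2) ✓
  (7,9) → (φ(7),φ(9)) = (2,7) ∈ E(G2) ✓
  (7,10) → (φ(7),φ(10)) = (5,7) ∈ E(G2) ✓
  (7,11) → (φ(7),φ(11)) = (7,10) ∈ E(G2) ✓
  (8,9) → (φ(8),φ(9)) = (2,4) ∈ E(G2) ✓
  (8,11) → (φ(8),φ(11)) = (4,10) ∈ E(G2) ✓
  (9,10) → (φ(9),φ(10)) = (2,5) ∈ E(G2) ✓
  (9,11) → (φ(9),φ(11)) = (2,10) ∈ E(G2) ✓
  (10,11) → (φ(10),φ(11)) = (5,10) ∈ E(G2) ✓
All 34 edges of G1 map to edges of G2, and |E(G1)| = |E(G2)| = 34, so φ is a bijection on edges as well as vertices. Hence G1 ≅ G2.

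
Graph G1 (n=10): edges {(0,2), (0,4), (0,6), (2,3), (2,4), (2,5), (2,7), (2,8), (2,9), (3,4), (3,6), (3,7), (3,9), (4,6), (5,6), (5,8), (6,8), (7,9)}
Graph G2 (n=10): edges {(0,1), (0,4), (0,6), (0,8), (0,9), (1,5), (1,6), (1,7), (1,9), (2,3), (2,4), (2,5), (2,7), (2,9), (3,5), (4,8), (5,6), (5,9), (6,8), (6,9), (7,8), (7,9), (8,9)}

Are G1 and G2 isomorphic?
No, not isomorphic

The graphs are NOT isomorphic.

Connected components of G1: 2 component(s) with vertex sets [[1], [0, 2, 3, 4, 5, 6, 7, 8, 9]], sizes [1, 9].
Connected components of G2: 1 component(s) with vertex sets [[0, 1, 2, 3, 4, 5, 6, 7, 8, 9]], sizes [10].
The number of connected components (and the multiset of component sizes) is an isomorphism invariant — an isomorphism maps each component of G1 bijectively onto a component of G2. Since G1 has 2 component(s) and G2 has 1, they cannot be isomorphic.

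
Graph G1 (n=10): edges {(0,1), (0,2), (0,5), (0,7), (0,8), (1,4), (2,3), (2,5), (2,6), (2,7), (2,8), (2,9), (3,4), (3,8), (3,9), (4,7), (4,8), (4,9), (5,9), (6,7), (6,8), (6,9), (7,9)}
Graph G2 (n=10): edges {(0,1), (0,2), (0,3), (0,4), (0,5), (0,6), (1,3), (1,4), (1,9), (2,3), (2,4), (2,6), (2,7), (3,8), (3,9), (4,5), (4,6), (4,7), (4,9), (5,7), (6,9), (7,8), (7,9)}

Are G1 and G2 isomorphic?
Yes, isomorphic

The graphs are isomorphic.
One valid mapping φ: V(G1) → V(G2): 0→7, 1→8, 2→4, 3→1, 4→3, 5→5, 6→6, 7→2, 8→9, 9→0

Verify φ preserves adjacency — for each edge of G1, its image is an edge of G2:
  (0,1) → (φ(0),φ(1)) = (7,8) ∈ E(G2) ✓
  (0,2) → (φ(0),φ(2)) = (4,7) ∈ E(G2) ✓
  (0,5) → (φ(0),φ(5)) = (5,7) ∈ E(G2) ✓
  (0,7) → (φ(0),φ(7)) = (2,7) ∈ E(G2) ✓
  (0,8) → (φ(0),φ(8)) = (7,9) ∈ E(G2) ✓
  (1,4) → (φ(1),φ(4)) = (3,8) ∈ E(G2) ✓
  (2,3) → (φ(2),φ(3)) = (1,4) ∈ E(G2) ✓
  (2,5) → (φ(2),φ(5)) = (4,5) ∈ E(G2) ✓
  (2,6) → (φ(2),φ(6)) = (4,6) ∈ E(G2) ✓
  (2,7) → (φ(2),φ(7)) = (2,4) ∈ E(G2) ✓
  (2,8) → (φ(2),φ(8)) = (4,9) ∈ E(G2) ✓
  (2,9) → (φ(2),φ(9)) = (0,4) ∈ E(G2) ✓
  (3,4) → (φ(3),φ(4)) = (1,3) ∈ E(G2) ✓
  (3,8) → (φ(3),φ(8)) = (1,9) ∈ E(G2) ✓
  (3,9) → (φ(3),φ(9)) = (0,1) ∈ E(G2) ✓
  (4,7) → (φ(4),φ(7)) = (2,3) ∈ E(G2) ✓
  (4,8) → (φ(4),φ(8)) = (3,9) ∈ E(G2) ✓
  (4,9) → (φ(4),φ(9)) = (0,3) ∈ E(G2) ✓
  (5,9) → (φ(5),φ(9)) = (0,5) ∈ E(G2) ✓
  (6,7) → (φ(6),φ(7)) = (2,6) ∈ E(G2) ✓
  (6,8) → (φ(6),φ(8)) = (6,9) ∈ E(G2) ✓
  (6,9) → (φ(6),φ(9)) = (0,6) ∈ E(G2) ✓
  (7,9) → (φ(7),φ(9)) = (0,2) ∈ E(G2) ✓
All 23 edges of G1 map to edges of G2, and |E(G1)| = |E(G2)| = 23, so φ is a bijection on edges as well as vertices. Hence G1 ≅ G2.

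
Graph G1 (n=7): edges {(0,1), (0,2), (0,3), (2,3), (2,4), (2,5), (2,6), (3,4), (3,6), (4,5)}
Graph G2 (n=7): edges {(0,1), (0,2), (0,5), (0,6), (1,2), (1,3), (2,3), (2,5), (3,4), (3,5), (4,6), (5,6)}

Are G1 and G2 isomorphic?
No, not isomorphic

The graphs are NOT isomorphic.

Degrees in G1: deg(0)=3, deg(1)=1, deg(2)=5, deg(3)=4, deg(4)=3, deg(5)=2, deg(6)=2.
Sorted degree sequence of G1: [5, 4, 3, 3, 2, 2, 1].
Degrees in G2: deg(0)=4, deg(1)=3, deg(2)=4, deg(3)=4, deg(4)=2, deg(5)=4, deg(6)=3.
Sorted degree sequence of G2: [4, 4, 4, 4, 3, 3, 2].
The (sorted) degree sequence is an isomorphism invariant, so since G1 and G2 have different degree sequences they cannot be isomorphic.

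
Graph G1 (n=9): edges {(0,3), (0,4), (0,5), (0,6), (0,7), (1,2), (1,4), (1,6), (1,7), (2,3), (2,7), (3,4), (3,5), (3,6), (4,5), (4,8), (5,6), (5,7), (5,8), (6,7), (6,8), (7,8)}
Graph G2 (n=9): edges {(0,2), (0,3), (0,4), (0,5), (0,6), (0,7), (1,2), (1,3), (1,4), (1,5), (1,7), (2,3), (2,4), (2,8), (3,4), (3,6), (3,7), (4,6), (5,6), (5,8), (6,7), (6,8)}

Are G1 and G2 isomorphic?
Yes, isomorphic

The graphs are isomorphic.
One valid mapping φ: V(G1) → V(G2): 0→4, 1→5, 2→8, 3→2, 4→1, 5→3, 6→0, 7→6, 8→7

Verify φ preserves adjacency — for each edge of G1, its image is an edge of G2:
  (0,3) → (φ(0),φ(3)) = (2,4) ∈ E(G2) ✓
  (0,4) → (φ(0),φ(4)) = (1,4) ∈ E(G2) ✓
  (0,5) → (φ(0),φ(5)) = (3,4) ∈ E(G2) ✓
  (0,6) → (φ(0),φ(6)) = (0,4) ∈ E(G2) ✓
  (0,7) → (φ(0),φ(7)) = (4,6) ∈ E(G2) ✓
  (1,2) → (φ(1),φ(2)) = (5,8) ∈ E(G2) ✓
  (1,4) → (φ(1),φ(4)) = (1,5) ∈ E(G2) ✓
  (1,6) → (φ(1),φ(6)) = (0,5) ∈ E(G2) ✓
  (1,7) → (φ(1),φ(7)) = (5,6) ∈ E(G2) ✓
  (2,3) → (φ(2),φ(3)) = (2,8) ∈ E(G2) ✓
  (2,7) → (φ(2),φ(7)) = (6,8) ∈ E(G2) ✓
  (3,4) → (φ(3),φ(4)) = (1,2) ∈ E(G2) ✓
  (3,5) → (φ(3),φ(5)) = (2,3) ∈ E(G2) ✓
  (3,6) → (φ(3),φ(6)) = (0,2) ∈ E(G2) ✓
  (4,5) → (φ(4),φ(5)) = (1,3) ∈ E(G2) ✓
  (4,8) → (φ(4),φ(8)) = (1,7) ∈ E(G2) ✓
  (5,6) → (φ(5),φ(6)) = (0,3) ∈ E(G2) ✓
  (5,7) → (φ(5),φ(7)) = (3,6) ∈ E(G2) ✓
  (5,8) → (φ(5),φ(8)) = (3,7) ∈ E(G2) ✓
  (6,7) → (φ(6),φ(7)) = (0,6) ∈ E(G2) ✓
  (6,8) → (φ(6),φ(8)) = (0,7) ∈ E(G2) ✓
  (7,8) → (φ(7),φ(8)) = (6,7) ∈ E(G2) ✓
All 22 edges of G1 map to edges of G2, and |E(G1)| = |E(G2)| = 22, so φ is a bijection on edges as well as vertices. Hence G1 ≅ G2.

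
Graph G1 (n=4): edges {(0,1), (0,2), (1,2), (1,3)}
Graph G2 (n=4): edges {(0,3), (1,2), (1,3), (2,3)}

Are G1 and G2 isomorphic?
Yes, isomorphic

The graphs are isomorphic.
One valid mapping φ: V(G1) → V(G2): 0→2, 1→3, 2→1, 3→0

Verify φ preserves adjacency — for each edge of G1, its image is an edge of G2:
  (0,1) → (φ(0),φ(1)) = (2,3) ∈ E(G2) ✓
  (0,2) → (φ(0),φ(2)) = (1,2) ∈ E(G2) ✓
  (1,2) → (φ(1),φ(2)) = (1,3) ∈ E(G2) ✓
  (1,3) → (φ(1),φ(3)) = (0,3) ∈ E(G2) ✓
All 4 edges of G1 map to edges of G2, and |E(G1)| = |E(G2)| = 4, so φ is a bijection on edges as well as vertices. Hence G1 ≅ G2.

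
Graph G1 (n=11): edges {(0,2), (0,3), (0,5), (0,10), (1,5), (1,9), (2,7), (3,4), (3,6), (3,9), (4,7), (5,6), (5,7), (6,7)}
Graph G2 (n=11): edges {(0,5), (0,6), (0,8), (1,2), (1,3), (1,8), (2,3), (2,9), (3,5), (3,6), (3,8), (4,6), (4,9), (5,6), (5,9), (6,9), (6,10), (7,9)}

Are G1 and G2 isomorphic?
No, not isomorphic

The graphs are NOT isomorphic.

Degrees in G1: deg(0)=4, deg(1)=2, deg(2)=2, deg(3)=4, deg(4)=2, deg(5)=4, deg(6)=3, deg(7)=4, deg(8)=0, deg(9)=2, deg(10)=1.
Sorted degree sequence of G1: [4, 4, 4, 4, 3, 2, 2, 2, 2, 1, 0].
Degrees in G2: deg(0)=3, deg(1)=3, deg(2)=3, deg(3)=5, deg(4)=2, deg(5)=4, deg(6)=6, deg(7)=1, deg(8)=3, deg(9)=5, deg(10)=1.
Sorted degree sequence of G2: [6, 5, 5, 4, 3, 3, 3, 3, 2, 1, 1].
The (sorted) degree sequence is an isomorphism invariant, so since G1 and G2 have different degree sequences they cannot be isomorphic.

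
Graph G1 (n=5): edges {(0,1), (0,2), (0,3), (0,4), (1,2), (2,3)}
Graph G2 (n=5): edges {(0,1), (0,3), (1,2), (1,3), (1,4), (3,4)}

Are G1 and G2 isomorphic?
Yes, isomorphic

The graphs are isomorphic.
One valid mapping φ: V(G1) → V(G2): 0→1, 1→0, 2→3, 3→4, 4→2

Verify φ preserves adjacency — for each edge of G1, its image is an edge of G2:
  (0,1) → (φ(0),φ(1)) = (0,1) ∈ E(G2) ✓
  (0,2) → (φ(0),φ(2)) = (1,3) ∈ E(G2) ✓
  (0,3) → (φ(0),φ(3)) = (1,4) ∈ E(G2) ✓
  (0,4) → (φ(0),φ(4)) = (1,2) ∈ E(G2) ✓
  (1,2) → (φ(1),φ(2)) = (0,3) ∈ E(G2) ✓
  (2,3) → (φ(2),φ(3)) = (3,4) ∈ E(G2) ✓
All 6 edges of G1 map to edges of G2, and |E(G1)| = |E(G2)| = 6, so φ is a bijection on edges as well as vertices. Hence G1 ≅ G2.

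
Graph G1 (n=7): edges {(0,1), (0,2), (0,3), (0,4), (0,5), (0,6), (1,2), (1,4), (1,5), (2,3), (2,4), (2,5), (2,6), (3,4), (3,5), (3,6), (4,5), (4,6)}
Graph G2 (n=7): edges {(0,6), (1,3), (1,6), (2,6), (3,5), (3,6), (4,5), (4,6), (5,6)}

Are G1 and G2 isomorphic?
No, not isomorphic

The graphs are NOT isomorphic.

Degrees in G1: deg(0)=6, deg(1)=4, deg(2)=6, deg(3)=5, deg(4)=6, deg(5)=5, deg(6)=4.
Sorted degree sequence of G1: [6, 6, 6, 5, 5, 4, 4].
Degrees in G2: deg(0)=1, deg(1)=2, deg(2)=1, deg(3)=3, deg(4)=2, deg(5)=3, deg(6)=6.
Sorted degree sequence of G2: [6, 3, 3, 2, 2, 1, 1].
The (sorted) degree sequence is an isomorphism invariant, so since G1 and G2 have different degree sequences they cannot be isomorphic.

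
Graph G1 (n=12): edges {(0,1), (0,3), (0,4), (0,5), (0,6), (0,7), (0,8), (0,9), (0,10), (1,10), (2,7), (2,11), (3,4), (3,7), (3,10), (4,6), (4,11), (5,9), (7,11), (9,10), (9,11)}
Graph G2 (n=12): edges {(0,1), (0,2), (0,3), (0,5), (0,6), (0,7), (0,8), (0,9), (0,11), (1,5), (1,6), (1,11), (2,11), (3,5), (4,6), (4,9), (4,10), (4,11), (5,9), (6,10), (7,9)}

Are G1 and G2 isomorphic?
Yes, isomorphic

The graphs are isomorphic.
One valid mapping φ: V(G1) → V(G2): 0→0, 1→3, 2→10, 3→1, 4→11, 5→7, 6→2, 7→6, 8→8, 9→9, 10→5, 11→4

Verify φ preserves adjacency — for each edge of G1, its image is an edge of G2:
  (0,1) → (φ(0),φ(1)) = (0,3) ∈ E(G2) ✓
  (0,3) → (φ(0),φ(3)) = (0,1) ∈ E(G2) ✓
  (0,4) → (φ(0),φ(4)) = (0,11) ∈ E(G2) ✓
  (0,5) → (φ(0),φ(5)) = (0,7) ∈ E(G2) ✓
  (0,6) → (φ(0),φ(6)) = (0,2) ∈ E(G2) ✓
  (0,7) → (φ(0),φ(7)) = (0,6) ∈ E(G2) ✓
  (0,8) → (φ(0),φ(8)) = (0,8) ∈ E(G2) ✓
  (0,9) → (φ(0),φ(9)) = (0,9) ∈ E(G2) ✓
  (0,10) → (φ(0),φ(10)) = (0,5) ∈ E(G2) ✓
  (1,10) → (φ(1),φ(10)) = (3,5) ∈ E(G2) ✓
  (2,7) → (φ(2),φ(7)) = (6,10) ∈ E(G2) ✓
  (2,11) → (φ(2),φ(11)) = (4,10) ∈ E(G2) ✓
  (3,4) → (φ(3),φ(4)) = (1,11) ∈ E(G2) ✓
  (3,7) → (φ(3),φ(7)) = (1,6) ∈ E(G2) ✓
  (3,10) → (φ(3),φ(10)) = (1,5) ∈ E(G2) ✓
  (4,6) → (φ(4),φ(6)) = (2,11) ∈ E(G2) ✓
  (4,11) → (φ(4),φ(11)) = (4,11) ∈ E(G2) ✓
  (5,9) → (φ(5),φ(9)) = (7,9) ∈ E(G2) ✓
  (7,11) → (φ(7),φ(11)) = (4,6) ∈ E(G2) ✓
  (9,10) → (φ(9),φ(10)) = (5,9) ∈ E(G2) ✓
  (9,11) → (φ(9),φ(11)) = (4,9) ∈ E(G2) ✓
All 21 edges of G1 map to edges of G2, and |E(G1)| = |E(G2)| = 21, so φ is a bijection on edges as well as vertices. Hence G1 ≅ G2.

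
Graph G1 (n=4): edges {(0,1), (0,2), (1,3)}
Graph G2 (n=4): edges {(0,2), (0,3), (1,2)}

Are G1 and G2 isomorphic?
Yes, isomorphic

The graphs are isomorphic.
One valid mapping φ: V(G1) → V(G2): 0→0, 1→2, 2→3, 3→1

Verify φ preserves adjacency — for each edge of G1, its image is an edge of G2:
  (0,1) → (φ(0),φ(1)) = (0,2) ∈ E(G2) ✓
  (0,2) → (φ(0),φ(2)) = (0,3) ∈ E(G2) ✓
  (1,3) → (φ(1),φ(3)) = (1,2) ∈ E(G2) ✓
All 3 edges of G1 map to edges of G2, and |E(G1)| = |E(G2)| = 3, so φ is a bijection on edges as well as vertices. Hence G1 ≅ G2.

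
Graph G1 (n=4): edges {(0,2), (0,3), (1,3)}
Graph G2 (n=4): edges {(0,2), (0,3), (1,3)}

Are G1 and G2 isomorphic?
Yes, isomorphic

The graphs are isomorphic.
One valid mapping φ: V(G1) → V(G2): 0→3, 1→2, 2→1, 3→0

Verify φ preserves adjacency — for each edge of G1, its image is an edge of G2:
  (0,2) → (φ(0),φ(2)) = (1,3) ∈ E(G2) ✓
  (0,3) → (φ(0),φ(3)) = (0,3) ∈ E(G2) ✓
  (1,3) → (φ(1),φ(3)) = (0,2) ∈ E(G2) ✓
All 3 edges of G1 map to edges of G2, and |E(G1)| = |E(G2)| = 3, so φ is a bijection on edges as well as vertices. Hence G1 ≅ G2.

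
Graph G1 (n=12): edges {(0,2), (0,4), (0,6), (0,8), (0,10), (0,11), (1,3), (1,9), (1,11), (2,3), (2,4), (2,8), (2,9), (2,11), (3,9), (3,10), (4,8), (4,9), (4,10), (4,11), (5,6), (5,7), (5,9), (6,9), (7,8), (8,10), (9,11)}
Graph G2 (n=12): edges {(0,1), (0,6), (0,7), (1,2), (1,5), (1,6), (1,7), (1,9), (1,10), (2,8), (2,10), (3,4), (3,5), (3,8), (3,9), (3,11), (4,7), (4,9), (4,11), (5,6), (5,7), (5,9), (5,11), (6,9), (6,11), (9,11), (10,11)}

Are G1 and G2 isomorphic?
Yes, isomorphic

The graphs are isomorphic.
One valid mapping φ: V(G1) → V(G2): 0→11, 1→0, 2→5, 3→7, 4→9, 5→2, 6→10, 7→8, 8→3, 9→1, 10→4, 11→6

Verify φ preserves adjacency — for each edge of G1, its image is an edge of G2:
  (0,2) → (φ(0),φ(2)) = (5,11) ∈ E(G2) ✓
  (0,4) → (φ(0),φ(4)) = (9,11) ∈ E(G2) ✓
  (0,6) → (φ(0),φ(6)) = (10,11) ∈ E(G2) ✓
  (0,8) → (φ(0),φ(8)) = (3,11) ∈ E(G2) ✓
  (0,10) → (φ(0),φ(10)) = (4,11) ∈ E(G2) ✓
  (0,11) → (φ(0),φ(11)) = (6,11) ∈ E(G2) ✓
  (1,3) → (φ(1),φ(3)) = (0,7) ∈ E(G2) ✓
  (1,9) → (φ(1),φ(9)) = (0,1) ∈ E(G2) ✓
  (1,11) → (φ(1),φ(11)) = (0,6) ∈ E(G2) ✓
  (2,3) → (φ(2),φ(3)) = (5,7) ∈ E(G2) ✓
  (2,4) → (φ(2),φ(4)) = (5,9) ∈ E(G2) ✓
  (2,8) → (φ(2),φ(8)) = (3,5) ∈ E(G2) ✓
  (2,9) → (φ(2),φ(9)) = (1,5) ∈ E(G2) ✓
  (2,11) → (φ(2),φ(11)) = (5,6) ∈ E(G2) ✓
  (3,9) → (φ(3),φ(9)) = (1,7) ∈ E(G2) ✓
  (3,10) → (φ(3),φ(10)) = (4,7) ∈ E(G2) ✓
  (4,8) → (φ(4),φ(8)) = (3,9) ∈ E(G2) ✓
  (4,9) → (φ(4),φ(9)) = (1,9) ∈ E(G2) ✓
  (4,10) → (φ(4),φ(10)) = (4,9) ∈ E(G2) ✓
  (4,11) → (φ(4),φ(11)) = (6,9) ∈ E(G2) ✓
  (5,6) → (φ(5),φ(6)) = (2,10) ∈ E(G2) ✓
  (5,7) → (φ(5),φ(7)) = (2,8) ∈ E(G2) ✓
  (5,9) → (φ(5),φ(9)) = (1,2) ∈ E(G2) ✓
  (6,9) → (φ(6),φ(9)) = (1,10) ∈ E(G2) ✓
  (7,8) → (φ(7),φ(8)) = (3,8) ∈ E(G2) ✓
  (8,10) → (φ(8),φ(10)) = (3,4) ∈ E(G2) ✓
  (9,11) → (φ(9),φ(11)) = (1,6) ∈ E(G2) ✓
All 27 edges of G1 map to edges of G2, and |E(G1)| = |E(G2)| = 27, so φ is a bijection on edges as well as vertices. Hence G1 ≅ G2.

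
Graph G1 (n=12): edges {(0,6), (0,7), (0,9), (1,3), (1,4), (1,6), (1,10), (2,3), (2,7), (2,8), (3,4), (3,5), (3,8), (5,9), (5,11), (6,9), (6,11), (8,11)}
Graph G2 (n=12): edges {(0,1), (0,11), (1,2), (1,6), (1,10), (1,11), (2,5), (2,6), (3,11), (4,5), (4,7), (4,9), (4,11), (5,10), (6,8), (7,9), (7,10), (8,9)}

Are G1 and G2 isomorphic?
Yes, isomorphic

The graphs are isomorphic.
One valid mapping φ: V(G1) → V(G2): 0→9, 1→11, 2→6, 3→1, 4→0, 5→10, 6→4, 7→8, 8→2, 9→7, 10→3, 11→5

Verify φ preserves adjacency — for each edge of G1, its image is an edge of G2:
  (0,6) → (φ(0),φ(6)) = (4,9) ∈ E(G2) ✓
  (0,7) → (φ(0),φ(7)) = (8,9) ∈ E(G2) ✓
  (0,9) → (φ(0),φ(9)) = (7,9) ∈ E(G2) ✓
  (1,3) → (φ(1),φ(3)) = (1,11) ∈ E(G2) ✓
  (1,4) → (φ(1),φ(4)) = (0,11) ∈ E(G2) ✓
  (1,6) → (φ(1),φ(6)) = (4,11) ∈ E(G2) ✓
  (1,10) → (φ(1),φ(10)) = (3,11) ∈ E(G2) ✓
  (2,3) → (φ(2),φ(3)) = (1,6) ∈ E(G2) ✓
  (2,7) → (φ(2),φ(7)) = (6,8) ∈ E(G2) ✓
  (2,8) → (φ(2),φ(8)) = (2,6) ∈ E(G2) ✓
  (3,4) → (φ(3),φ(4)) = (0,1) ∈ E(G2) ✓
  (3,5) → (φ(3),φ(5)) = (1,10) ∈ E(G2) ✓
  (3,8) → (φ(3),φ(8)) = (1,2) ∈ E(G2) ✓
  (5,9) → (φ(5),φ(9)) = (7,10) ∈ E(G2) ✓
  (5,11) → (φ(5),φ(11)) = (5,10) ∈ E(G2) ✓
  (6,9) → (φ(6),φ(9)) = (4,7) ∈ E(G2) ✓
  (6,11) → (φ(6),φ(11)) = (4,5) ∈ E(G2) ✓
  (8,11) → (φ(8),φ(11)) = (2,5) ∈ E(G2) ✓
All 18 edges of G1 map to edges of G2, and |E(G1)| = |E(G2)| = 18, so φ is a bijection on edges as well as vertices. Hence G1 ≅ G2.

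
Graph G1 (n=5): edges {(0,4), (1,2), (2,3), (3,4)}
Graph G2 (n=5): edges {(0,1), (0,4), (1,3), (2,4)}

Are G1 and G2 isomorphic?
Yes, isomorphic

The graphs are isomorphic.
One valid mapping φ: V(G1) → V(G2): 0→3, 1→2, 2→4, 3→0, 4→1

Verify φ preserves adjacency — for each edge of G1, its image is an edge of G2:
  (0,4) → (φ(0),φ(4)) = (1,3) ∈ E(G2) ✓
  (1,2) → (φ(1),φ(2)) = (2,4) ∈ E(G2) ✓
  (2,3) → (φ(2),φ(3)) = (0,4) ∈ E(G2) ✓
  (3,4) → (φ(3),φ(4)) = (0,1) ∈ E(G2) ✓
All 4 edges of G1 map to edges of G2, and |E(G1)| = |E(G2)| = 4, so φ is a bijection on edges as well as vertices. Hence G1 ≅ G2.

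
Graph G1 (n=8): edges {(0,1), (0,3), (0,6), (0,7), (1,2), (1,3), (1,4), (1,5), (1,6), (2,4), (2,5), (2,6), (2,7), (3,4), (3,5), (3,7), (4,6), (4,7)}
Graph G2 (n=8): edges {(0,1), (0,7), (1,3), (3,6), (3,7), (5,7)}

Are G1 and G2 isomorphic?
No, not isomorphic

The graphs are NOT isomorphic.

Counting triangles (3-cliques): G1 has 12, G2 has 0.
Triangle count is an isomorphism invariant, so differing triangle counts rule out isomorphism.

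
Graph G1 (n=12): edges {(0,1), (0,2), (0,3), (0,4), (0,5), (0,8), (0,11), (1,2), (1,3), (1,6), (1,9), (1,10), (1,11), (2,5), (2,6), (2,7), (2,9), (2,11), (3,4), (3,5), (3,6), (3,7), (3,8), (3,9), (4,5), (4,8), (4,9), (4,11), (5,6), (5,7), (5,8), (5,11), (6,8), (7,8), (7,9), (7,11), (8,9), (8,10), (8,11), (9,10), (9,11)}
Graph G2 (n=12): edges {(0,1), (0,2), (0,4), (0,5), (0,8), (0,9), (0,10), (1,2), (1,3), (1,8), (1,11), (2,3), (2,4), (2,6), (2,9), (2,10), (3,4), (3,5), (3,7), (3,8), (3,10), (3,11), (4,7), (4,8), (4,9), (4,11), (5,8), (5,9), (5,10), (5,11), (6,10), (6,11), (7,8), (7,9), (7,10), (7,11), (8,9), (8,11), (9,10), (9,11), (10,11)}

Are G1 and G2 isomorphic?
Yes, isomorphic

The graphs are isomorphic.
One valid mapping φ: V(G1) → V(G2): 0→4, 1→2, 2→0, 3→3, 4→7, 5→8, 6→1, 7→5, 8→11, 9→10, 10→6, 11→9

Verify φ preserves adjacency — for each edge of G1, its image is an edge of G2:
  (0,1) → (φ(0),φ(1)) = (2,4) ∈ E(G2) ✓
  (0,2) → (φ(0),φ(2)) = (0,4) ∈ E(G2) ✓
  (0,3) → (φ(0),φ(3)) = (3,4) ∈ E(G2) ✓
  (0,4) → (φ(0),φ(4)) = (4,7) ∈ E(G2) ✓
  (0,5) → (φ(0),φ(5)) = (4,8) ∈ E(G2) ✓
  (0,8) → (φ(0),φ(8)) = (4,11) ∈ E(G2) ✓
  (0,11) → (φ(0),φ(11)) = (4,9) ∈ E(G2) ✓
  (1,2) → (φ(1),φ(2)) = (0,2) ∈ E(G2) ✓
  (1,3) → (φ(1),φ(3)) = (2,3) ∈ E(G2) ✓
  (1,6) → (φ(1),φ(6)) = (1,2) ∈ E(G2) ✓
  (1,9) → (φ(1),φ(9)) = (2,10) ∈ E(G2) ✓
  (1,10) → (φ(1),φ(10)) = (2,6) ∈ E(G2) ✓
  (1,11) → (φ(1),φ(11)) = (2,9) ∈ E(G2) ✓
  (2,5) → (φ(2),φ(5)) = (0,8) ∈ E(G2) ✓
  (2,6) → (φ(2),φ(6)) = (0,1) ∈ E(G2) ✓
  (2,7) → (φ(2),φ(7)) = (0,5) ∈ E(G2) ✓
  (2,9) → (φ(2),φ(9)) = (0,10) ∈ E(G2) ✓
  (2,11) → (φ(2),φ(11)) = (0,9) ∈ E(G2) ✓
  (3,4) → (φ(3),φ(4)) = (3,7) ∈ E(G2) ✓
  (3,5) → (φ(3),φ(5)) = (3,8) ∈ E(G2) ✓
  (3,6) → (φ(3),φ(6)) = (1,3) ∈ E(G2) ✓
  (3,7) → (φ(3),φ(7)) = (3,5) ∈ E(G2) ✓
  (3,8) → (φ(3),φ(8)) = (3,11) ∈ E(G2) ✓
  (3,9) → (φ(3),φ(9)) = (3,10) ∈ E(G2) ✓
  (4,5) → (φ(4),φ(5)) = (7,8) ∈ E(G2) ✓
  (4,8) → (φ(4),φ(8)) = (7,11) ∈ E(G2) ✓
  (4,9) → (φ(4),φ(9)) = (7,10) ∈ E(G2) ✓
  (4,11) → (φ(4),φ(11)) = (7,9) ∈ E(G2) ✓
  (5,6) → (φ(5),φ(6)) = (1,8) ∈ E(G2) ✓
  (5,7) → (φ(5),φ(7)) = (5,8) ∈ E(G2) ✓
  (5,8) → (φ(5),φ(8)) = (8,11) ∈ E(G2) ✓
  (5,11) → (φ(5),φ(11)) = (8,9) ∈ E(G2) ✓
  (6,8) → (φ(6),φ(8)) = (1,11) ∈ E(G2) ✓
  (7,8) → (φ(7),φ(8)) = (5,11) ∈ E(G2) ✓
  (7,9) → (φ(7),φ(9)) = (5,10) ∈ E(G2) ✓
  (7,11) → (φ(7),φ(11)) = (5,9) ∈ E(G2) ✓
  (8,9) → (φ(8),φ(9)) = (10,11) ∈ E(G2) ✓
  (8,10) → (φ(8),φ(10)) = (6,11) ∈ E(G2) ✓
  (8,11) → (φ(8),φ(11)) = (9,11) ∈ E(G2) ✓
  (9,10) → (φ(9),φ(10)) = (6,10) ∈ E(G2) ✓
  (9,11) → (φ(9),φ(11)) = (9,10) ∈ E(G2) ✓
All 41 edges of G1 map to edges of G2, and |E(G1)| = |E(G2)| = 41, so φ is a bijection on edges as well as vertices. Hence G1 ≅ G2.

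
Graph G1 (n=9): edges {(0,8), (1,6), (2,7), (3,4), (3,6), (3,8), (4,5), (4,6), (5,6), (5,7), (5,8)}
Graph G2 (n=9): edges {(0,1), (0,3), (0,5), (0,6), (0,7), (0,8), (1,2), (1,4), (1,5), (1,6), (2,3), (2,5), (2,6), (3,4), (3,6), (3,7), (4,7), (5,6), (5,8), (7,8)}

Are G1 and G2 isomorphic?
No, not isomorphic

The graphs are NOT isomorphic.

Degrees in G1: deg(0)=1, deg(1)=1, deg(2)=1, deg(3)=3, deg(4)=3, deg(5)=4, deg(6)=4, deg(7)=2, deg(8)=3.
Sorted degree sequence of G1: [4, 4, 3, 3, 3, 2, 1, 1, 1].
Degrees in G2: deg(0)=6, deg(1)=5, deg(2)=4, deg(3)=5, deg(4)=3, deg(5)=5, deg(6)=5, deg(7)=4, deg(8)=3.
Sorted degree sequence of G2: [6, 5, 5, 5, 5, 4, 4, 3, 3].
The (sorted) degree sequence is an isomorphism invariant, so since G1 and G2 have different degree sequences they cannot be isomorphic.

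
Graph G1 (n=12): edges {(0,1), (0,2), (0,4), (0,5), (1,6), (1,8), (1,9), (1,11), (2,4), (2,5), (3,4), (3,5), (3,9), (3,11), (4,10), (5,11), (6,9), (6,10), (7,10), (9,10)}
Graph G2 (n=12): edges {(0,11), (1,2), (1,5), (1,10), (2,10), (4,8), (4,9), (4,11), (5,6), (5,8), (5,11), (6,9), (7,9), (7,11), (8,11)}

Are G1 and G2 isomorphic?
No, not isomorphic

The graphs are NOT isomorphic.

Connected components of G1: 1 component(s) with vertex sets [[0, 1, 2, 3, 4, 5, 6, 7, 8, 9, 10, 11]], sizes [12].
Connected components of G2: 2 component(s) with vertex sets [[3], [0, 1, 2, 4, 5, 6, 7, 8, 9, 10, 11]], sizes [1, 11].
The number of connected components (and the multiset of component sizes) is an isomorphism invariant — an isomorphism maps each component of G1 bijectively onto a component of G2. Since G1 has 1 component(s) and G2 has 2, they cannot be isomorphic.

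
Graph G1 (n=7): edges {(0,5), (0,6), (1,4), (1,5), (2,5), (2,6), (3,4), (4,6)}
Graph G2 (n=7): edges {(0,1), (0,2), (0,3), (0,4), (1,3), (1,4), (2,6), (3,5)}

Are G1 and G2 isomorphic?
No, not isomorphic

The graphs are NOT isomorphic.

Counting triangles (3-cliques): G1 has 0, G2 has 2.
Triangle count is an isomorphism invariant, so differing triangle counts rule out isomorphism.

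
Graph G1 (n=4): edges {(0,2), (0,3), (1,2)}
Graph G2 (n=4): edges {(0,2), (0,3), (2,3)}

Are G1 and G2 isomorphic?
No, not isomorphic

The graphs are NOT isomorphic.

Counting triangles (3-cliques): G1 has 0, G2 has 1.
Triangle count is an isomorphism invariant, so differing triangle counts rule out isomorphism.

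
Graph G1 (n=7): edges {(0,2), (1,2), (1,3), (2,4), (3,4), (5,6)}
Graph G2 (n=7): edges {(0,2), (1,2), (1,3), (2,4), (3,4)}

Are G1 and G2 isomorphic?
No, not isomorphic

The graphs are NOT isomorphic.

Counting edges: G1 has 6 edge(s); G2 has 5 edge(s).
Edge count is an isomorphism invariant (a bijection on vertices induces a bijection on edges), so differing edge counts rule out isomorphism.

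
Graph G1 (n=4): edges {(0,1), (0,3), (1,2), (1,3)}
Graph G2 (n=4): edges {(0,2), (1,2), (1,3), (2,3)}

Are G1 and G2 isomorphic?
Yes, isomorphic

The graphs are isomorphic.
One valid mapping φ: V(G1) → V(G2): 0→3, 1→2, 2→0, 3→1

Verify φ preserves adjacency — for each edge of G1, its image is an edge of G2:
  (0,1) → (φ(0),φ(1)) = (2,3) ∈ E(G2) ✓
  (0,3) → (φ(0),φ(3)) = (1,3) ∈ E(G2) ✓
  (1,2) → (φ(1),φ(2)) = (0,2) ∈ E(G2) ✓
  (1,3) → (φ(1),φ(3)) = (1,2) ∈ E(G2) ✓
All 4 edges of G1 map to edges of G2, and |E(G1)| = |E(G2)| = 4, so φ is a bijection on edges as well as vertices. Hence G1 ≅ G2.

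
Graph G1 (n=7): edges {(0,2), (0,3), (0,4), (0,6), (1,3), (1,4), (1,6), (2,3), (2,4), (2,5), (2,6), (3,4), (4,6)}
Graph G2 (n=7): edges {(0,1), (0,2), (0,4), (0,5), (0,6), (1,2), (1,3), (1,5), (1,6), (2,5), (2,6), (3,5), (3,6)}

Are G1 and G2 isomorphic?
Yes, isomorphic

The graphs are isomorphic.
One valid mapping φ: V(G1) → V(G2): 0→2, 1→3, 2→0, 3→6, 4→1, 5→4, 6→5

Verify φ preserves adjacency — for each edge of G1, its image is an edge of G2:
  (0,2) → (φ(0),φ(2)) = (0,2) ∈ E(G2) ✓
  (0,3) → (φ(0),φ(3)) = (2,6) ∈ E(G2) ✓
  (0,4) → (φ(0),φ(4)) = (1,2) ∈ E(G2) ✓
  (0,6) → (φ(0),φ(6)) = (2,5) ∈ E(G2) ✓
  (1,3) → (φ(1),φ(3)) = (3,6) ∈ E(G2) ✓
  (1,4) → (φ(1),φ(4)) = (1,3) ∈ E(G2) ✓
  (1,6) → (φ(1),φ(6)) = (3,5) ∈ E(G2) ✓
  (2,3) → (φ(2),φ(3)) = (0,6) ∈ E(G2) ✓
  (2,4) → (φ(2),φ(4)) = (0,1) ∈ E(G2) ✓
  (2,5) → (φ(2),φ(5)) = (0,4) ∈ E(G2) ✓
  (2,6) → (φ(2),φ(6)) = (0,5) ∈ E(G2) ✓
  (3,4) → (φ(3),φ(4)) = (1,6) ∈ E(G2) ✓
  (4,6) → (φ(4),φ(6)) = (1,5) ∈ E(G2) ✓
All 13 edges of G1 map to edges of G2, and |E(G1)| = |E(G2)| = 13, so φ is a bijection on edges as well as vertices. Hence G1 ≅ G2.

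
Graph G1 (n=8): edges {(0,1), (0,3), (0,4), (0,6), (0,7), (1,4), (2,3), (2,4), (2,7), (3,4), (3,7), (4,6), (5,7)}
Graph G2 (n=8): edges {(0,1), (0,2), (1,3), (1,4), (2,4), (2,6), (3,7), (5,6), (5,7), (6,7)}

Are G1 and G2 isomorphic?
No, not isomorphic

The graphs are NOT isomorphic.

Degrees in G1: deg(0)=5, deg(1)=2, deg(2)=3, deg(3)=4, deg(4)=5, deg(5)=1, deg(6)=2, deg(7)=4.
Sorted degree sequence of G1: [5, 5, 4, 4, 3, 2, 2, 1].
Degrees in G2: deg(0)=2, deg(1)=3, deg(2)=3, deg(3)=2, deg(4)=2, deg(5)=2, deg(6)=3, deg(7)=3.
Sorted degree sequence of G2: [3, 3, 3, 3, 2, 2, 2, 2].
The (sorted) degree sequence is an isomorphism invariant, so since G1 and G2 have different degree sequences they cannot be isomorphic.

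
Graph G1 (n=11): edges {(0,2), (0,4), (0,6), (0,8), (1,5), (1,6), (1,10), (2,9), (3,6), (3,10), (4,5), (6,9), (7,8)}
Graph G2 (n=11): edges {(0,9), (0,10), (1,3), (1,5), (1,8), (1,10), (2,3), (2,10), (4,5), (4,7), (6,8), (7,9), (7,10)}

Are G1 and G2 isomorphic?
Yes, isomorphic

The graphs are isomorphic.
One valid mapping φ: V(G1) → V(G2): 0→1, 1→7, 2→3, 3→0, 4→5, 5→4, 6→10, 7→6, 8→8, 9→2, 10→9

Verify φ preserves adjacency — for each edge of G1, its image is an edge of G2:
  (0,2) → (φ(0),φ(2)) = (1,3) ∈ E(G2) ✓
  (0,4) → (φ(0),φ(4)) = (1,5) ∈ E(G2) ✓
  (0,6) → (φ(0),φ(6)) = (1,10) ∈ E(G2) ✓
  (0,8) → (φ(0),φ(8)) = (1,8) ∈ E(G2) ✓
  (1,5) → (φ(1),φ(5)) = (4,7) ∈ E(G2) ✓
  (1,6) → (φ(1),φ(6)) = (7,10) ∈ E(G2) ✓
  (1,10) → (φ(1),φ(10)) = (7,9) ∈ E(G2) ✓
  (2,9) → (φ(2),φ(9)) = (2,3) ∈ E(G2) ✓
  (3,6) → (φ(3),φ(6)) = (0,10) ∈ E(G2) ✓
  (3,10) → (φ(3),φ(10)) = (0,9) ∈ E(G2) ✓
  (4,5) → (φ(4),φ(5)) = (4,5) ∈ E(G2) ✓
  (6,9) → (φ(6),φ(9)) = (2,10) ∈ E(G2) ✓
  (7,8) → (φ(7),φ(8)) = (6,8) ∈ E(G2) ✓
All 13 edges of G1 map to edges of G2, and |E(G1)| = |E(G2)| = 13, so φ is a bijection on edges as well as vertices. Hence G1 ≅ G2.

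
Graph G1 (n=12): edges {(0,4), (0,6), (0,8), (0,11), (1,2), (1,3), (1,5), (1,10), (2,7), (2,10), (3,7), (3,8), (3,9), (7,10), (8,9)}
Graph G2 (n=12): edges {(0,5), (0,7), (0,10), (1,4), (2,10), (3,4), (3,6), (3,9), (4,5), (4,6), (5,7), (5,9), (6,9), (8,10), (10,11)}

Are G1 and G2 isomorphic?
Yes, isomorphic

The graphs are isomorphic.
One valid mapping φ: V(G1) → V(G2): 0→10, 1→4, 2→3, 3→5, 4→2, 5→1, 6→11, 7→9, 8→0, 9→7, 10→6, 11→8

Verify φ preserves adjacency — for each edge of G1, its image is an edge of G2:
  (0,4) → (φ(0),φ(4)) = (2,10) ∈ E(G2) ✓
  (0,6) → (φ(0),φ(6)) = (10,11) ∈ E(G2) ✓
  (0,8) → (φ(0),φ(8)) = (0,10) ∈ E(G2) ✓
  (0,11) → (φ(0),φ(11)) = (8,10) ∈ E(G2) ✓
  (1,2) → (φ(1),φ(2)) = (3,4) ∈ E(G2) ✓
  (1,3) → (φ(1),φ(3)) = (4,5) ∈ E(G2) ✓
  (1,5) → (φ(1),φ(5)) = (1,4) ∈ E(G2) ✓
  (1,10) → (φ(1),φ(10)) = (4,6) ∈ E(G2) ✓
  (2,7) → (φ(2),φ(7)) = (3,9) ∈ E(G2) ✓
  (2,10) → (φ(2),φ(10)) = (3,6) ∈ E(G2) ✓
  (3,7) → (φ(3),φ(7)) = (5,9) ∈ E(G2) ✓
  (3,8) → (φ(3),φ(8)) = (0,5) ∈ E(G2) ✓
  (3,9) → (φ(3),φ(9)) = (5,7) ∈ E(G2) ✓
  (7,10) → (φ(7),φ(10)) = (6,9) ∈ E(G2) ✓
  (8,9) → (φ(8),φ(9)) = (0,7) ∈ E(G2) ✓
All 15 edges of G1 map to edges of G2, and |E(G1)| = |E(G2)| = 15, so φ is a bijection on edges as well as vertices. Hence G1 ≅ G2.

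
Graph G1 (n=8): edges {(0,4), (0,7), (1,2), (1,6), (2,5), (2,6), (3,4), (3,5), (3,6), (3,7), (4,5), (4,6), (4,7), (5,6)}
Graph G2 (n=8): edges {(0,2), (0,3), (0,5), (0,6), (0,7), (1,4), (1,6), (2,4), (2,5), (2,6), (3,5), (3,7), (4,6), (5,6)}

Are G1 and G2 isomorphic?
Yes, isomorphic

The graphs are isomorphic.
One valid mapping φ: V(G1) → V(G2): 0→1, 1→7, 2→3, 3→2, 4→6, 5→5, 6→0, 7→4

Verify φ preserves adjacency — for each edge of G1, its image is an edge of G2:
  (0,4) → (φ(0),φ(4)) = (1,6) ∈ E(G2) ✓
  (0,7) → (φ(0),φ(7)) = (1,4) ∈ E(G2) ✓
  (1,2) → (φ(1),φ(2)) = (3,7) ∈ E(G2) ✓
  (1,6) → (φ(1),φ(6)) = (0,7) ∈ E(G2) ✓
  (2,5) → (φ(2),φ(5)) = (3,5) ∈ E(G2) ✓
  (2,6) → (φ(2),φ(6)) = (0,3) ∈ E(G2) ✓
  (3,4) → (φ(3),φ(4)) = (2,6) ∈ E(G2) ✓
  (3,5) → (φ(3),φ(5)) = (2,5) ∈ E(G2) ✓
  (3,6) → (φ(3),φ(6)) = (0,2) ∈ E(G2) ✓
  (3,7) → (φ(3),φ(7)) = (2,4) ∈ E(G2) ✓
  (4,5) → (φ(4),φ(5)) = (5,6) ∈ E(G2) ✓
  (4,6) → (φ(4),φ(6)) = (0,6) ∈ E(G2) ✓
  (4,7) → (φ(4),φ(7)) = (4,6) ∈ E(G2) ✓
  (5,6) → (φ(5),φ(6)) = (0,5) ∈ E(G2) ✓
All 14 edges of G1 map to edges of G2, and |E(G1)| = |E(G2)| = 14, so φ is a bijection on edges as well as vertices. Hence G1 ≅ G2.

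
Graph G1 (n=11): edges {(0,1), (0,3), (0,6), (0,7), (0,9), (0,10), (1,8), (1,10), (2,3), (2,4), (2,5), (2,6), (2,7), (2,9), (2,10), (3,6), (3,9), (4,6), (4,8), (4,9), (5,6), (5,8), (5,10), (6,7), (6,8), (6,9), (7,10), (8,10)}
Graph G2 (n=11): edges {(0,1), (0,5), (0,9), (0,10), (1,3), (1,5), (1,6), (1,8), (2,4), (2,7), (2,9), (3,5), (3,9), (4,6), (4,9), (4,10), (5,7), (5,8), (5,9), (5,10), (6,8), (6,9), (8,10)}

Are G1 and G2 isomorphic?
No, not isomorphic

The graphs are NOT isomorphic.

Counting triangles (3-cliques): G1 has 21, G2 has 10.
Triangle count is an isomorphism invariant, so differing triangle counts rule out isomorphism.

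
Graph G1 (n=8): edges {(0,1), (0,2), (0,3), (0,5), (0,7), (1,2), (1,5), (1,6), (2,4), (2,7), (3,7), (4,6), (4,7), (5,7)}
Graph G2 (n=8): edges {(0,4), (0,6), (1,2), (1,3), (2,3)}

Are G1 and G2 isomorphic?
No, not isomorphic

The graphs are NOT isomorphic.

Connected components of G1: 1 component(s) with vertex sets [[0, 1, 2, 3, 4, 5, 6, 7]], sizes [8].
Connected components of G2: 4 component(s) with vertex sets [[5], [7], [0, 4, 6], [1, 2, 3]], sizes [1, 1, 3, 3].
The number of connected components (and the multiset of component sizes) is an isomorphism invariant — an isomorphism maps each component of G1 bijectively onto a component of G2. Since G1 has 1 component(s) and G2 has 4, they cannot be isomorphic.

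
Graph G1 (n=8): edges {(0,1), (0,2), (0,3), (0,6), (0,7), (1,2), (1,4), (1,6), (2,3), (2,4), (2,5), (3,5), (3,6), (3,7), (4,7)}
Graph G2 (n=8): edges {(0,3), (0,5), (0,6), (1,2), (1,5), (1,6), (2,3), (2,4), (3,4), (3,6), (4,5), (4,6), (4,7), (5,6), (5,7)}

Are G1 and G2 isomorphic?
Yes, isomorphic

The graphs are isomorphic.
One valid mapping φ: V(G1) → V(G2): 0→6, 1→3, 2→4, 3→5, 4→2, 5→7, 6→0, 7→1

Verify φ preserves adjacency — for each edge of G1, its image is an edge of G2:
  (0,1) → (φ(0),φ(1)) = (3,6) ∈ E(G2) ✓
  (0,2) → (φ(0),φ(2)) = (4,6) ∈ E(G2) ✓
  (0,3) → (φ(0),φ(3)) = (5,6) ∈ E(G2) ✓
  (0,6) → (φ(0),φ(6)) = (0,6) ∈ E(G2) ✓
  (0,7) → (φ(0),φ(7)) = (1,6) ∈ E(G2) ✓
  (1,2) → (φ(1),φ(2)) = (3,4) ∈ E(G2) ✓
  (1,4) → (φ(1),φ(4)) = (2,3) ∈ E(G2) ✓
  (1,6) → (φ(1),φ(6)) = (0,3) ∈ E(G2) ✓
  (2,3) → (φ(2),φ(3)) = (4,5) ∈ E(G2) ✓
  (2,4) → (φ(2),φ(4)) = (2,4) ∈ E(G2) ✓
  (2,5) → (φ(2),φ(5)) = (4,7) ∈ E(G2) ✓
  (3,5) → (φ(3),φ(5)) = (5,7) ∈ E(G2) ✓
  (3,6) → (φ(3),φ(6)) = (0,5) ∈ E(G2) ✓
  (3,7) → (φ(3),φ(7)) = (1,5) ∈ E(G2) ✓
  (4,7) → (φ(4),φ(7)) = (1,2) ∈ E(G2) ✓
All 15 edges of G1 map to edges of G2, and |E(G1)| = |E(G2)| = 15, so φ is a bijection on edges as well as vertices. Hence G1 ≅ G2.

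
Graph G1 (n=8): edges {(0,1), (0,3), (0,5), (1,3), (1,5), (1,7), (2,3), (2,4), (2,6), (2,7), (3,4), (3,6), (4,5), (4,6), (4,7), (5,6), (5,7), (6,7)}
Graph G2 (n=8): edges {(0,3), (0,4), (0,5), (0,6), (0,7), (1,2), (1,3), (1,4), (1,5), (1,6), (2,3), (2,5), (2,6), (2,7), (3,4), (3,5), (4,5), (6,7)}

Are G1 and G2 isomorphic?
Yes, isomorphic

The graphs are isomorphic.
One valid mapping φ: V(G1) → V(G2): 0→7, 1→6, 2→4, 3→0, 4→3, 5→2, 6→5, 7→1

Verify φ preserves adjacency — for each edge of G1, its image is an edge of G2:
  (0,1) → (φ(0),φ(1)) = (6,7) ∈ E(G2) ✓
  (0,3) → (φ(0),φ(3)) = (0,7) ∈ E(G2) ✓
  (0,5) → (φ(0),φ(5)) = (2,7) ∈ E(G2) ✓
  (1,3) → (φ(1),φ(3)) = (0,6) ∈ E(G2) ✓
  (1,5) → (φ(1),φ(5)) = (2,6) ∈ E(G2) ✓
  (1,7) → (φ(1),φ(7)) = (1,6) ∈ E(G2) ✓
  (2,3) → (φ(2),φ(3)) = (0,4) ∈ E(G2) ✓
  (2,4) → (φ(2),φ(4)) = (3,4) ∈ E(G2) ✓
  (2,6) → (φ(2),φ(6)) = (4,5) ∈ E(G2) ✓
  (2,7) → (φ(2),φ(7)) = (1,4) ∈ E(G2) ✓
  (3,4) → (φ(3),φ(4)) = (0,3) ∈ E(G2) ✓
  (3,6) → (φ(3),φ(6)) = (0,5) ∈ E(G2) ✓
  (4,5) → (φ(4),φ(5)) = (2,3) ∈ E(G2) ✓
  (4,6) → (φ(4),φ(6)) = (3,5) ∈ E(G2) ✓
  (4,7) → (φ(4),φ(7)) = (1,3) ∈ E(G2) ✓
  (5,6) → (φ(5),φ(6)) = (2,5) ∈ E(G2) ✓
  (5,7) → (φ(5),φ(7)) = (1,2) ∈ E(G2) ✓
  (6,7) → (φ(6),φ(7)) = (1,5) ∈ E(G2) ✓
All 18 edges of G1 map to edges of G2, and |E(G1)| = |E(G2)| = 18, so φ is a bijection on edges as well as vertices. Hence G1 ≅ G2.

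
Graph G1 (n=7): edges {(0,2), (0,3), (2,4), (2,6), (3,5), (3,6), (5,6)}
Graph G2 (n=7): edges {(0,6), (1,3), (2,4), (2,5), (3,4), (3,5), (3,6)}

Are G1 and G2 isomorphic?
No, not isomorphic

The graphs are NOT isomorphic.

Connected components of G1: 2 component(s) with vertex sets [[1], [0, 2, 3, 4, 5, 6]], sizes [1, 6].
Connected components of G2: 1 component(s) with vertex sets [[0, 1, 2, 3, 4, 5, 6]], sizes [7].
The number of connected components (and the multiset of component sizes) is an isomorphism invariant — an isomorphism maps each component of G1 bijectively onto a component of G2. Since G1 has 2 component(s) and G2 has 1, they cannot be isomorphic.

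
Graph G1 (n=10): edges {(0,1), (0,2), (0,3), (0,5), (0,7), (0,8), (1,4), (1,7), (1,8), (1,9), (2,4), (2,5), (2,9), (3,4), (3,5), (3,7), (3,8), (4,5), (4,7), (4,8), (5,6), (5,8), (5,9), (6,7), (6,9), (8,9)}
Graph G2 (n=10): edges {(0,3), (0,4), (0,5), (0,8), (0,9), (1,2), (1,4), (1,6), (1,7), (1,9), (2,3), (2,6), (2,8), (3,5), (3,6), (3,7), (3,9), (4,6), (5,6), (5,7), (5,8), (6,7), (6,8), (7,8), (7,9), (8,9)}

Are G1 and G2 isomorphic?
Yes, isomorphic

The graphs are isomorphic.
One valid mapping φ: V(G1) → V(G2): 0→8, 1→9, 2→2, 3→5, 4→3, 5→6, 6→4, 7→0, 8→7, 9→1

Verify φ preserves adjacency — for each edge of G1, its image is an edge of G2:
  (0,1) → (φ(0),φ(1)) = (8,9) ∈ E(G2) ✓
  (0,2) → (φ(0),φ(2)) = (2,8) ∈ E(G2) ✓
  (0,3) → (φ(0),φ(3)) = (5,8) ∈ E(G2) ✓
  (0,5) → (φ(0),φ(5)) = (6,8) ∈ E(G2) ✓
  (0,7) → (φ(0),φ(7)) = (0,8) ∈ E(G2) ✓
  (0,8) → (φ(0),φ(8)) = (7,8) ∈ E(G2) ✓
  (1,4) → (φ(1),φ(4)) = (3,9) ∈ E(G2) ✓
  (1,7) → (φ(1),φ(7)) = (0,9) ∈ E(G2) ✓
  (1,8) → (φ(1),φ(8)) = (7,9) ∈ E(G2) ✓
  (1,9) → (φ(1),φ(9)) = (1,9) ∈ E(G2) ✓
  (2,4) → (φ(2),φ(4)) = (2,3) ∈ E(G2) ✓
  (2,5) → (φ(2),φ(5)) = (2,6) ∈ E(G2) ✓
  (2,9) → (φ(2),φ(9)) = (1,2) ∈ E(G2) ✓
  (3,4) → (φ(3),φ(4)) = (3,5) ∈ E(G2) ✓
  (3,5) → (φ(3),φ(5)) = (5,6) ∈ E(G2) ✓
  (3,7) → (φ(3),φ(7)) = (0,5) ∈ E(G2) ✓
  (3,8) → (φ(3),φ(8)) = (5,7) ∈ E(G2) ✓
  (4,5) → (φ(4),φ(5)) = (3,6) ∈ E(G2) ✓
  (4,7) → (φ(4),φ(7)) = (0,3) ∈ E(G2) ✓
  (4,8) → (φ(4),φ(8)) = (3,7) ∈ E(G2) ✓
  (5,6) → (φ(5),φ(6)) = (4,6) ∈ E(G2) ✓
  (5,8) → (φ(5),φ(8)) = (6,7) ∈ E(G2) ✓
  (5,9) → (φ(5),φ(9)) = (1,6) ∈ E(G2) ✓
  (6,7) → (φ(6),φ(7)) = (0,4) ∈ E(G2) ✓
  (6,9) → (φ(6),φ(9)) = (1,4) ∈ E(G2) ✓
  (8,9) → (φ(8),φ(9)) = (1,7) ∈ E(G2) ✓
All 26 edges of G1 map to edges of G2, and |E(G1)| = |E(G2)| = 26, so φ is a bijection on edges as well as vertices. Hence G1 ≅ G2.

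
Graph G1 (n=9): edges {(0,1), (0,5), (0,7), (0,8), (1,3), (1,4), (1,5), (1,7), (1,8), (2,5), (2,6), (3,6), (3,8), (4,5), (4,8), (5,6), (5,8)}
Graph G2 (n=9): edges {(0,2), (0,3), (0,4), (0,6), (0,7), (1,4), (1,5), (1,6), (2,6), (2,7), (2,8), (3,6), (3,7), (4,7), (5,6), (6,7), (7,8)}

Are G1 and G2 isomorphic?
Yes, isomorphic

The graphs are isomorphic.
One valid mapping φ: V(G1) → V(G2): 0→2, 1→7, 2→5, 3→4, 4→3, 5→6, 6→1, 7→8, 8→0

Verify φ preserves adjacency — for each edge of G1, its image is an edge of G2:
  (0,1) → (φ(0),φ(1)) = (2,7) ∈ E(G2) ✓
  (0,5) → (φ(0),φ(5)) = (2,6) ∈ E(G2) ✓
  (0,7) → (φ(0),φ(7)) = (2,8) ∈ E(G2) ✓
  (0,8) → (φ(0),φ(8)) = (0,2) ∈ E(G2) ✓
  (1,3) → (φ(1),φ(3)) = (4,7) ∈ E(G2) ✓
  (1,4) → (φ(1),φ(4)) = (3,7) ∈ E(G2) ✓
  (1,5) → (φ(1),φ(5)) = (6,7) ∈ E(G2) ✓
  (1,7) → (φ(1),φ(7)) = (7,8) ∈ E(G2) ✓
  (1,8) → (φ(1),φ(8)) = (0,7) ∈ E(G2) ✓
  (2,5) → (φ(2),φ(5)) = (5,6) ∈ E(G2) ✓
  (2,6) → (φ(2),φ(6)) = (1,5) ∈ E(G2) ✓
  (3,6) → (φ(3),φ(6)) = (1,4) ∈ E(G2) ✓
  (3,8) → (φ(3),φ(8)) = (0,4) ∈ E(G2) ✓
  (4,5) → (φ(4),φ(5)) = (3,6) ∈ E(G2) ✓
  (4,8) → (φ(4),φ(8)) = (0,3) ∈ E(G2) ✓
  (5,6) → (φ(5),φ(6)) = (1,6) ∈ E(G2) ✓
  (5,8) → (φ(5),φ(8)) = (0,6) ∈ E(G2) ✓
All 17 edges of G1 map to edges of G2, and |E(G1)| = |E(G2)| = 17, so φ is a bijection on edges as well as vertices. Hence G1 ≅ G2.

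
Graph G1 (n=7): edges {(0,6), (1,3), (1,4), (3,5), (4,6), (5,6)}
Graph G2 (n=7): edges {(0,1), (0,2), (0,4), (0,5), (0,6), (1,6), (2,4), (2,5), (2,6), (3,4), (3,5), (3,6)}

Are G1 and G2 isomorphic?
No, not isomorphic

The graphs are NOT isomorphic.

Degrees in G1: deg(0)=1, deg(1)=2, deg(2)=0, deg(3)=2, deg(4)=2, deg(5)=2, deg(6)=3.
Sorted degree sequence of G1: [3, 2, 2, 2, 2, 1, 0].
Degrees in G2: deg(0)=5, deg(1)=2, deg(2)=4, deg(3)=3, deg(4)=3, deg(5)=3, deg(6)=4.
Sorted degree sequence of G2: [5, 4, 4, 3, 3, 3, 2].
The (sorted) degree sequence is an isomorphism invariant, so since G1 and G2 have different degree sequences they cannot be isomorphic.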